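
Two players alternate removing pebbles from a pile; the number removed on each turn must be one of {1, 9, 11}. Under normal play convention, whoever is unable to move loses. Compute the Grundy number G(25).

1

n :  0  1  2  3  4  5  6  7  8  9 10 11 12 13 14 15 16 17 18 19 20 21 22 23 24 25
G :  0  1  0  1  0  1  0  1  0  1  0  1  0  1  0  1  0  1  0  1  0  1  0  1  0  1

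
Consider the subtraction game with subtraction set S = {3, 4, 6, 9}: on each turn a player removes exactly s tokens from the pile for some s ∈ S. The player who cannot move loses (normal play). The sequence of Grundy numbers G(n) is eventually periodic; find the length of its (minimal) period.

12

n :  0  1  2  3  4  5  6  7  8  9 10 11 12 13 14 15 16 17 18 19 20 21 22 23 24 25
G :  0  0  0  1  1  1  2  2  2  3  3  3  0  0  0  1  1  1  2  2  2  3  3  3  0  0
G(n+12) = G(n) holds for n = 0,…,8 (a full window of length max(S) = 9), so the sequence is purely periodic with period 12.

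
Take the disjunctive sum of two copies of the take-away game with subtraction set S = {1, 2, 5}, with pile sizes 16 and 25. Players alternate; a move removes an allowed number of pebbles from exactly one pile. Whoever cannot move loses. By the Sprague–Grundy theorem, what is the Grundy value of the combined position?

0

All piles use S = {1, 2, 5}:
G(0) = 0
G(1) = mex{0} = 1
G(2) = mex{1,0} = 2
G(3) = mex{2,1} = 0
G(4) = mex{0,2} = 1
G(5) = mex{1,0,0} = 2
G(6) = mex{2,1,1} = 0
G(7) = mex{0,2,2} = 1
G(8) = mex{1,0,0} = 2
G(9) = mex{2,1,1} = 0
G(10) = mex{0,2,2} = 1
G(11) = mex{1,0,0} = 2
G(12) = mex{2,1,1} = 0
G(13) = mex{0,2,2} = 1
G(14) = mex{1,0,0} = 2
G(15) = mex{2,1,1} = 0
G(16) = mex{0,2,2} = 1
G(17) = mex{1,0,0} = 2
G(18) = mex{2,1,1} = 0
G(19) = mex{0,2,2} = 1
G(20) = mex{1,0,0} = 2
G(21) = mex{2,1,1} = 0
G(22) = mex{0,2,2} = 1
G(23) = mex{1,0,0} = 2
G(24) = mex{2,1,1} = 0
G(25) = mex{0,2,2} = 1
Pile A: G(16) = 1.
Pile B: G(25) = 1.
Combined Grundy value = 1 ⊕ 1 = 0.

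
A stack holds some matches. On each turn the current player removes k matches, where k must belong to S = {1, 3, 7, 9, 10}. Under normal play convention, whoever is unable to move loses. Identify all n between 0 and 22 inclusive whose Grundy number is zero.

n :  0  1  2  3  4  5  6  7  8  9 10 11 12 13 14 15 16 17 18 19 20 21 22
G :  0  1  0  1  0  1  0  1  0  1  2  3  2  3  2  3  2  3  2  0  1  0  1
P-positions are exactly the n with G(n) = 0.

0, 2, 4, 6, 8, 19, 21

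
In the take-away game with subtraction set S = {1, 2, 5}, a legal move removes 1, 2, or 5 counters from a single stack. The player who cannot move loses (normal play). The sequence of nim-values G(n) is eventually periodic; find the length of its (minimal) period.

3

G(0) = 0
G(1) = mex{0} = 1
G(2) = mex{1,0} = 2
G(3) = mex{2,1} = 0
G(4) = mex{0,2} = 1
G(5) = mex{1,0,0} = 2
G(6) = mex{2,1,1} = 0
G(7) = mex{0,2,2} = 1
G(8) = mex{1,0,0} = 2
G(9) = mex{2,1,1} = 0
G(10) = mex{0,2,2} = 1
G(11) = mex{1,0,0} = 2
G(12) = mex{2,1,1} = 0
G(13) = mex{0,2,2} = 1
G(14) = mex{1,0,0} = 2
G(n+3) = G(n) holds for n = 0,…,4 (a full window of length max(S) = 5), so the sequence is purely periodic with period 3.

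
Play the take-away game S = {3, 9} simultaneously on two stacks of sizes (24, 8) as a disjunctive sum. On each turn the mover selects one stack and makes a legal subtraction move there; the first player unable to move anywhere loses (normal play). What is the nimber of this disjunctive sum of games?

All stacks use S = {3, 9}:
n :  0  1  2  3  4  5  6  7  8  9 10 11 12 13 14 15 16 17 18 19 20 21 22 23 24
G :  0  0  0  1  1  1  0  0  0  1  1  1  0  0  0  1  1  1  0  0  0  1  1  1  0
Stack A: G(24) = 0.
Stack B: G(8) = 0.
Combined Grundy value = 0 ⊕ 0 = 0.

0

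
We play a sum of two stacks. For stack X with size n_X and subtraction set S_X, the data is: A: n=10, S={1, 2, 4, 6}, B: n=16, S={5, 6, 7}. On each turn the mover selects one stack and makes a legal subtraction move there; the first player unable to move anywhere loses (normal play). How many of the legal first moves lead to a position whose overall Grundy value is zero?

3

Stack A, S = {1, 2, 4, 6}:
G(0) = 0
G(1) = mex{0} = 1
G(2) = mex{1,0} = 2
G(3) = mex{2,1} = 0
G(4) = mex{0,2,0} = 1
G(5) = mex{1,0,1} = 2
G(6) = mex{2,1,2,0} = 3
G(7) = mex{3,2,0,1} = 4
G(8) = mex{4,3,1,2} = 0
G(9) = mex{0,4,2,0} = 1
G(10) = mex{1,0,3,1} = 2
G_A(10) = 2.
Stack B, S = {5, 6, 7}:
n :  0  1  2  3  4  5  6  7  8  9 10 11 12 13 14 15 16
G :  0  0  0  0  0  1  1  1  1  1  2  2  0  0  0  0  0
G_B(16) = 0.
Combined Grundy value = 2 ⊕ 0 = 2.
A winning move leaves total XOR = 0, i.e. changes one component's Grundy value g to g ⊕ X where X is the current total.
Stack A: need g' = 2⊕2 = 0. Options: 10−1→G=1, 10−2→G=0, 10−4→G=3, 10−6→G=1. Hits: 1.
Stack B: need g' = 0⊕2 = 2. Options: 16−5→G=2, 16−6→G=2, 16−7→G=1. Hits: 2.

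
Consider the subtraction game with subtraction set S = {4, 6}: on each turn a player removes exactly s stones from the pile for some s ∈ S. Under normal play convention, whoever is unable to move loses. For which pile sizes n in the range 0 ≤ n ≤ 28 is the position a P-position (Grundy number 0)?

n :  0  1  2  3  4  5  6  7  8  9 10 11 12 13 14 15 16 17 18 19 20 21 22 23 24 25 26 27 28
G :  0  0  0  0  1  1  1  1  2  2  0  0  0  0  1  1  1  1  2  2  0  0  0  0  1  1  1  1  2
P-positions are exactly the n with G(n) = 0.

0, 1, 2, 3, 10, 11, 12, 13, 20, 21, 22, 23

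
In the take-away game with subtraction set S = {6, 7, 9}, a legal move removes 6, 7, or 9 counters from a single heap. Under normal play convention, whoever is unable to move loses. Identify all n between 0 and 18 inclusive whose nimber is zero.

G(0) = 0
G(1) = mex{} = 0
G(2) = mex{} = 0
G(3) = mex{} = 0
G(4) = mex{} = 0
G(5) = mex{} = 0
G(6) = mex{0} = 1
G(7) = mex{0,0} = 1
G(8) = mex{0,0} = 1
G(9) = mex{0,0,0} = 1
G(10) = mex{0,0,0} = 1
G(11) = mex{0,0,0} = 1
G(12) = mex{1,0,0} = 2
G(13) = mex{1,1,0} = 2
G(14) = mex{1,1,0} = 2
G(15) = mex{1,1,1} = 0
G(16) = mex{1,1,1} = 0
G(17) = mex{1,1,1} = 0
G(18) = mex{2,1,1} = 0
P-positions are exactly the n with G(n) = 0.

0, 1, 2, 3, 4, 5, 15, 16, 17, 18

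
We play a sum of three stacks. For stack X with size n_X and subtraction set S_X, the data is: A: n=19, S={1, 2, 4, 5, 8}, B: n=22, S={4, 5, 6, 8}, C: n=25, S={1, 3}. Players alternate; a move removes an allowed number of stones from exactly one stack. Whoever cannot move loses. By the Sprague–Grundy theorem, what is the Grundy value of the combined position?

2

Stack A, S = {1, 2, 4, 5, 8}:
G(0) = 0
G(1) = mex{0} = 1
G(2) = mex{1,0} = 2
G(3) = mex{2,1} = 0
G(4) = mex{0,2,0} = 1
G(5) = mex{1,0,1,0} = 2
G(6) = mex{2,1,2,1} = 0
G(7) = mex{0,2,0,2} = 1
G(8) = mex{1,0,1,0,0} = 2
G(9) = mex{2,1,2,1,1} = 0
G(10) = mex{0,2,0,2,2} = 1
G(11) = mex{1,0,1,0,0} = 2
G(12) = mex{2,1,2,1,1} = 0
G(13) = mex{0,2,0,2,2} = 1
G(14) = mex{1,0,1,0,0} = 2
G(15) = mex{2,1,2,1,1} = 0
G(16) = mex{0,2,0,2,2} = 1
G(17) = mex{1,0,1,0,0} = 2
G(18) = mex{2,1,2,1,1} = 0
G(19) = mex{0,2,0,2,2} = 1
G_A(19) = 1.
Stack B, S = {4, 5, 6, 8}:
G(0) = 0
G(1) = mex{} = 0
G(2) = mex{} = 0
G(3) = mex{} = 0
G(4) = mex{0} = 1
G(5) = mex{0,0} = 1
G(6) = mex{0,0,0} = 1
G(7) = mex{0,0,0} = 1
G(8) = mex{1,0,0,0} = 2
G(9) = mex{1,1,0,0} = 2
G(10) = mex{1,1,1,0} = 2
G(11) = mex{1,1,1,0} = 2
G(12) = mex{2,1,1,1} = 0
G(13) = mex{2,2,1,1} = 0
G(14) = mex{2,2,2,1} = 0
G(15) = mex{2,2,2,1} = 0
G(16) = mex{0,2,2,2} = 1
G(17) = mex{0,0,2,2} = 1
G(18) = mex{0,0,0,2} = 1
G(19) = mex{0,0,0,2} = 1
G(20) = mex{1,0,0,0} = 2
G(21) = mex{1,1,0,0} = 2
G(22) = mex{1,1,1,0} = 2
G_B(22) = 2.
Stack C, S = {1, 3}:
G(0) = 0
G(1) = mex{0} = 1
G(2) = mex{1} = 0
G(3) = mex{0,0} = 1
G(4) = mex{1,1} = 0
G(5) = mex{0,0} = 1
G(6) = mex{1,1} = 0
G(7) = mex{0,0} = 1
G(8) = mex{1,1} = 0
G(9) = mex{0,0} = 1
G(10) = mex{1,1} = 0
G(11) = mex{0,0} = 1
G(12) = mex{1,1} = 0
G(13) = mex{0,0} = 1
G(14) = mex{1,1} = 0
G(15) = mex{0,0} = 1
G(16) = mex{1,1} = 0
G(17) = mex{0,0} = 1
G(18) = mex{1,1} = 0
G(19) = mex{0,0} = 1
G(20) = mex{1,1} = 0
G(21) = mex{0,0} = 1
G(22) = mex{1,1} = 0
G(23) = mex{0,0} = 1
G(24) = mex{1,1} = 0
G(25) = mex{0,0} = 1
G_C(25) = 1.
Combined Grundy value = 1 ⊕ 2 ⊕ 1 = 2.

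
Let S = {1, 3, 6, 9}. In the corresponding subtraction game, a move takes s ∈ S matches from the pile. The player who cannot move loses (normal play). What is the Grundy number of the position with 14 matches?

G(0) = 0
G(1) = mex{0} = 1
G(2) = mex{1} = 0
G(3) = mex{0,0} = 1
G(4) = mex{1,1} = 0
G(5) = mex{0,0} = 1
G(6) = mex{1,1,0} = 2
G(7) = mex{2,0,1} = 3
G(8) = mex{3,1,0} = 2
G(9) = mex{2,2,1,0} = 3
G(10) = mex{3,3,0,1} = 2
G(11) = mex{2,2,1,0} = 3
G(12) = mex{3,3,2,1} = 0
G(13) = mex{0,2,3,0} = 1
G(14) = mex{1,3,2,1} = 0

0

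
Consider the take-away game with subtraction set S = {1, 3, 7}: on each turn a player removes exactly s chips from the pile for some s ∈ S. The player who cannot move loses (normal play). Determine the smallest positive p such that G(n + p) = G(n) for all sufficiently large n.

G(0) = 0
G(1) = mex{0} = 1
G(2) = mex{1} = 0
G(3) = mex{0,0} = 1
G(4) = mex{1,1} = 0
G(5) = mex{0,0} = 1
G(6) = mex{1,1} = 0
G(7) = mex{0,0,0} = 1
G(8) = mex{1,1,1} = 0
G(9) = mex{0,0,0} = 1
G(10) = mex{1,1,1} = 0
G(11) = mex{0,0,0} = 1
G(12) = mex{1,1,1} = 0
G(13) = mex{0,0,0} = 1
G(14) = mex{1,1,1} = 0
G(n+2) = G(n) holds for n = 0,…,6 (a full window of length max(S) = 7), so the sequence is purely periodic with period 2.

2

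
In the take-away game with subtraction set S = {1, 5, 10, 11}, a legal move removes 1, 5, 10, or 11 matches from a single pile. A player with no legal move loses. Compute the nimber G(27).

G(0) = 0
G(1) = mex{0} = 1
G(2) = mex{1} = 0
G(3) = mex{0} = 1
G(4) = mex{1} = 0
G(5) = mex{0,0} = 1
G(6) = mex{1,1} = 0
G(7) = mex{0,0} = 1
G(8) = mex{1,1} = 0
G(9) = mex{0,0} = 1
G(10) = mex{1,1,0} = 2
G(11) = mex{2,0,1,0} = 3
G(12) = mex{3,1,0,1} = 2
G(13) = mex{2,0,1,0} = 3
G(14) = mex{3,1,0,1} = 2
G(15) = mex{2,2,1,0} = 3
G(16) = mex{3,3,0,1} = 2
G(17) = mex{2,2,1,0} = 3
G(18) = mex{3,3,0,1} = 2
G(19) = mex{2,2,1,0} = 3
G(20) = mex{3,3,2,1} = 0
G(21) = mex{0,2,3,2} = 1
G(22) = mex{1,3,2,3} = 0
G(23) = mex{0,2,3,2} = 1
G(24) = mex{1,3,2,3} = 0
G(25) = mex{0,0,3,2} = 1
G(26) = mex{1,1,2,3} = 0
G(27) = mex{0,0,3,2} = 1

1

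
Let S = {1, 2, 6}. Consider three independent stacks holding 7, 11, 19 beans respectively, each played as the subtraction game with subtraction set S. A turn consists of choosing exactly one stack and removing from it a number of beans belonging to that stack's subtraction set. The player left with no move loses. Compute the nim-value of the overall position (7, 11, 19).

3

All stacks use S = {1, 2, 6}:
n :  0  1  2  3  4  5  6  7  8  9 10 11 12 13 14 15 16 17 18 19
G :  0  1  2  0  1  2  3  0  1  2  0  1  2  3  0  1  2  0  1  2
Stack A: G(7) = 0.
Stack B: G(11) = 1.
Stack C: G(19) = 2.
Combined Grundy value = 0 ⊕ 1 ⊕ 2 = 3.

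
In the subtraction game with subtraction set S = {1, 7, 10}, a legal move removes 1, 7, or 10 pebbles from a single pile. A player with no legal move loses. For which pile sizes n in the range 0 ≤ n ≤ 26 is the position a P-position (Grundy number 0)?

0, 2, 4, 6, 8, 17, 19, 21, 23, 25

G(0) = 0
G(1) = mex{0} = 1
G(2) = mex{1} = 0
G(3) = mex{0} = 1
G(4) = mex{1} = 0
G(5) = mex{0} = 1
G(6) = mex{1} = 0
G(7) = mex{0,0} = 1
G(8) = mex{1,1} = 0
G(9) = mex{0,0} = 1
G(10) = mex{1,1,0} = 2
G(11) = mex{2,0,1} = 3
G(12) = mex{3,1,0} = 2
G(13) = mex{2,0,1} = 3
G(14) = mex{3,1,0} = 2
G(15) = mex{2,0,1} = 3
G(16) = mex{3,1,0} = 2
G(17) = mex{2,2,1} = 0
G(18) = mex{0,3,0} = 1
G(19) = mex{1,2,1} = 0
G(20) = mex{0,3,2} = 1
G(21) = mex{1,2,3} = 0
G(22) = mex{0,3,2} = 1
G(23) = mex{1,2,3} = 0
G(24) = mex{0,0,2} = 1
G(25) = mex{1,1,3} = 0
G(26) = mex{0,0,2} = 1
P-positions are exactly the n with G(n) = 0.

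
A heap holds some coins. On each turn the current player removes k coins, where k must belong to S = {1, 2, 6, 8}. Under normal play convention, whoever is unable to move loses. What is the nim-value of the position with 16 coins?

n :  0  1  2  3  4  5  6  7  8  9 10 11 12 13 14 15 16
G :  0  1  2  0  1  2  3  0  1  2  0  1  2  3  0  1  2

2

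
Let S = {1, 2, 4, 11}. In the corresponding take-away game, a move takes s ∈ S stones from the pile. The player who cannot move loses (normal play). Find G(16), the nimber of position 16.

1

G(0) = 0
G(1) = mex{0} = 1
G(2) = mex{1,0} = 2
G(3) = mex{2,1} = 0
G(4) = mex{0,2,0} = 1
G(5) = mex{1,0,1} = 2
G(6) = mex{2,1,2} = 0
G(7) = mex{0,2,0} = 1
G(8) = mex{1,0,1} = 2
G(9) = mex{2,1,2} = 0
G(10) = mex{0,2,0} = 1
G(11) = mex{1,0,1,0} = 2
G(12) = mex{2,1,2,1} = 0
G(13) = mex{0,2,0,2} = 1
G(14) = mex{1,0,1,0} = 2
G(15) = mex{2,1,2,1} = 0
G(16) = mex{0,2,0,2} = 1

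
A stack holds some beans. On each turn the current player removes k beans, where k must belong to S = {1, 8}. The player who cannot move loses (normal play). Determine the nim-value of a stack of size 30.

G(0) = 0
G(1) = mex{0} = 1
G(2) = mex{1} = 0
G(3) = mex{0} = 1
G(4) = mex{1} = 0
G(5) = mex{0} = 1
G(6) = mex{1} = 0
G(7) = mex{0} = 1
G(8) = mex{1,0} = 2
G(9) = mex{2,1} = 0
G(10) = mex{0,0} = 1
G(11) = mex{1,1} = 0
G(12) = mex{0,0} = 1
G(13) = mex{1,1} = 0
G(14) = mex{0,0} = 1
G(15) = mex{1,1} = 0
G(16) = mex{0,2} = 1
G(17) = mex{1,0} = 2
G(18) = mex{2,1} = 0
G(19) = mex{0,0} = 1
G(20) = mex{1,1} = 0
G(21) = mex{0,0} = 1
G(22) = mex{1,1} = 0
G(23) = mex{0,0} = 1
G(24) = mex{1,1} = 0
G(25) = mex{0,2} = 1
G(26) = mex{1,0} = 2
G(27) = mex{2,1} = 0
G(28) = mex{0,0} = 1
G(29) = mex{1,1} = 0
G(30) = mex{0,0} = 1

1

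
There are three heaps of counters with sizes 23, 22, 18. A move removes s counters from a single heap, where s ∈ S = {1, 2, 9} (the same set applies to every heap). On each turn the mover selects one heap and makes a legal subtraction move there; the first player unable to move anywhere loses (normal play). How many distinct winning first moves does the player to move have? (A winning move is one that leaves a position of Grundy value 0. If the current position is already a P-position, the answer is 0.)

0

All heaps use S = {1, 2, 9}:
G(0) = 0
G(1) = mex{0} = 1
G(2) = mex{1,0} = 2
G(3) = mex{2,1} = 0
G(4) = mex{0,2} = 1
G(5) = mex{1,0} = 2
G(6) = mex{2,1} = 0
G(7) = mex{0,2} = 1
G(8) = mex{1,0} = 2
G(9) = mex{2,1,0} = 3
G(10) = mex{3,2,1} = 0
G(11) = mex{0,3,2} = 1
G(12) = mex{1,0,0} = 2
G(13) = mex{2,1,1} = 0
G(14) = mex{0,2,2} = 1
G(15) = mex{1,0,0} = 2
G(16) = mex{2,1,1} = 0
G(17) = mex{0,2,2} = 1
G(18) = mex{1,0,3} = 2
G(19) = mex{2,1,0} = 3
G(20) = mex{3,2,1} = 0
G(21) = mex{0,3,2} = 1
G(22) = mex{1,0,0} = 2
G(23) = mex{2,1,1} = 0
Heap A: G(23) = 0.
Heap B: G(22) = 2.
Heap C: G(18) = 2.
Combined Grundy value = 0 ⊕ 2 ⊕ 2 = 0.
A winning move leaves total XOR = 0, i.e. changes one component's Grundy value g to g ⊕ X where X is the current total.
Heap A: target g' = 0⊕0 = 0, but every legal move changes the Grundy value (mex property), so 0 moves.
Heap B: target g' = 2⊕0 = 2, but every legal move changes the Grundy value (mex property), so 0 moves.
Heap C: target g' = 2⊕0 = 2, but every legal move changes the Grundy value (mex property), so 0 moves.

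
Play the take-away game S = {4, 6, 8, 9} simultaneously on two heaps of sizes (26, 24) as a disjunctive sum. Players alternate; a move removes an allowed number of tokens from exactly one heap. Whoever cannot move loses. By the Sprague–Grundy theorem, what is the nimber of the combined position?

All heaps use S = {4, 6, 8, 9}:
n :  0  1  2  3  4  5  6  7  8  9 10 11 12 13 14 15 16 17 18 19 20 21 22 23 24 25 26
G :  0  0  0  0  1  1  1  1  2  2  2  2  3  0  0  0  0  1  1  1  1  2  2  2  2  3  0
Heap A: G(26) = 0.
Heap B: G(24) = 2.
Combined Grundy value = 0 ⊕ 2 = 2.

2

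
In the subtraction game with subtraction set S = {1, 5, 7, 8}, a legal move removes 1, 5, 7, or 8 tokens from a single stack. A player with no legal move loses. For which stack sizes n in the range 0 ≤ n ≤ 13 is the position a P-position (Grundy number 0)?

n :  0  1  2  3  4  5  6  7  8  9 10 11 12 13
G :  0  1  0  1  0  1  0  1  2  3  2  3  2  3
P-positions are exactly the n with G(n) = 0.

0, 2, 4, 6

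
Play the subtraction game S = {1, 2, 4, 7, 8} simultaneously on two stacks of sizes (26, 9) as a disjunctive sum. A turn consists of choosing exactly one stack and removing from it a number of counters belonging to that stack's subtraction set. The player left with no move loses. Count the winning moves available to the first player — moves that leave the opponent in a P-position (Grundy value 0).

All stacks use S = {1, 2, 4, 7, 8}:
n :  0  1  2  3  4  5  6  7  8  9 10 11 12 13 14 15 16 17 18 19 20 21 22 23 24 25 26
G :  0  1  2  0  1  2  0  1  2  0  1  2  0  1  2  0  1  2  0  1  2  0  1  2  0  1  2
Stack A: G(26) = 2.
Stack B: G(9) = 0.
Combined Grundy value = 2 ⊕ 0 = 2.
A winning move leaves total XOR = 0, i.e. changes one component's Grundy value g to g ⊕ X where X is the current total.
Stack A: need g' = 2⊕2 = 0. Options: 26−1→G=1, 26−2→G=0, 26−4→G=1, 26−7→G=1, 26−8→G=0. Hits: 2.
Stack B: need g' = 0⊕2 = 2. Options: 9−1→G=2, 9−2→G=1, 9−4→G=2, 9−7→G=2, 9−8→G=1. Hits: 3.

5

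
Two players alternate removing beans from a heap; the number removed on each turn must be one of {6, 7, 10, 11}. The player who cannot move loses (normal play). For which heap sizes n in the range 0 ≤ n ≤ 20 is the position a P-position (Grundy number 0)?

0, 1, 2, 3, 4, 5, 17, 18, 19, 20

G(0) = 0
G(1) = mex{} = 0
G(2) = mex{} = 0
G(3) = mex{} = 0
G(4) = mex{} = 0
G(5) = mex{} = 0
G(6) = mex{0} = 1
G(7) = mex{0,0} = 1
G(8) = mex{0,0} = 1
G(9) = mex{0,0} = 1
G(10) = mex{0,0,0} = 1
G(11) = mex{0,0,0,0} = 1
G(12) = mex{1,0,0,0} = 2
G(13) = mex{1,1,0,0} = 2
G(14) = mex{1,1,0,0} = 2
G(15) = mex{1,1,0,0} = 2
G(16) = mex{1,1,1,0} = 2
G(17) = mex{1,1,1,1} = 0
G(18) = mex{2,1,1,1} = 0
G(19) = mex{2,2,1,1} = 0
G(20) = mex{2,2,1,1} = 0
P-positions are exactly the n with G(n) = 0.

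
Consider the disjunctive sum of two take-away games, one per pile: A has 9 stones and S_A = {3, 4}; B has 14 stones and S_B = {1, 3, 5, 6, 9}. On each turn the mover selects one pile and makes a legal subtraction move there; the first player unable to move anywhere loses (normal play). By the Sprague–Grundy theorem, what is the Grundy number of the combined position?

0

Pile A, S = {3, 4}:
G(0) = 0
G(1) = mex{} = 0
G(2) = mex{} = 0
G(3) = mex{0} = 1
G(4) = mex{0,0} = 1
G(5) = mex{0,0} = 1
G(6) = mex{1,0} = 2
G(7) = mex{1,1} = 0
G(8) = mex{1,1} = 0
G(9) = mex{2,1} = 0
G_A(9) = 0.
Pile B, S = {1, 3, 5, 6, 9}:
G(0) = 0
G(1) = mex{0} = 1
G(2) = mex{1} = 0
G(3) = mex{0,0} = 1
G(4) = mex{1,1} = 0
G(5) = mex{0,0,0} = 1
G(6) = mex{1,1,1,0} = 2
G(7) = mex{2,0,0,1} = 3
G(8) = mex{3,1,1,0} = 2
G(9) = mex{2,2,0,1,0} = 3
G(10) = mex{3,3,1,0,1} = 2
G(11) = mex{2,2,2,1,0} = 3
G(12) = mex{3,3,3,2,1} = 0
G(13) = mex{0,2,2,3,0} = 1
G(14) = mex{1,3,3,2,1} = 0
G_B(14) = 0.
Combined Grundy value = 0 ⊕ 0 = 0.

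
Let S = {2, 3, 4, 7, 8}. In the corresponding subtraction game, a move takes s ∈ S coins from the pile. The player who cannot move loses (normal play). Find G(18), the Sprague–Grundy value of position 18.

3

G(0) = 0
G(1) = mex{} = 0
G(2) = mex{0} = 1
G(3) = mex{0,0} = 1
G(4) = mex{1,0,0} = 2
G(5) = mex{1,1,0} = 2
G(6) = mex{2,1,1} = 0
G(7) = mex{2,2,1,0} = 3
G(8) = mex{0,2,2,0,0} = 1
G(9) = mex{3,0,2,1,0} = 4
G(10) = mex{1,3,0,1,1} = 2
G(11) = mex{4,1,3,2,1} = 0
G(12) = mex{2,4,1,2,2} = 0
G(13) = mex{0,2,4,0,2} = 1
G(14) = mex{0,0,2,3,0} = 1
G(15) = mex{1,0,0,1,3} = 2
G(16) = mex{1,1,0,4,1} = 2
G(17) = mex{2,1,1,2,4} = 0
G(18) = mex{2,2,1,0,2} = 3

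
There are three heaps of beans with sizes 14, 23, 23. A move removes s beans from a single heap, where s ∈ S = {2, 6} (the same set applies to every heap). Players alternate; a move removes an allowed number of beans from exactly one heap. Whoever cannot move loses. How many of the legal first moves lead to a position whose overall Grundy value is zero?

All heaps use S = {2, 6}:
G(0) = 0
G(1) = mex{} = 0
G(2) = mex{0} = 1
G(3) = mex{0} = 1
G(4) = mex{1} = 0
G(5) = mex{1} = 0
G(6) = mex{0,0} = 1
G(7) = mex{0,0} = 1
G(8) = mex{1,1} = 0
G(9) = mex{1,1} = 0
G(10) = mex{0,0} = 1
G(11) = mex{0,0} = 1
G(12) = mex{1,1} = 0
G(13) = mex{1,1} = 0
G(14) = mex{0,0} = 1
G(15) = mex{0,0} = 1
G(16) = mex{1,1} = 0
G(17) = mex{1,1} = 0
G(18) = mex{0,0} = 1
G(19) = mex{0,0} = 1
G(20) = mex{1,1} = 0
G(21) = mex{1,1} = 0
G(22) = mex{0,0} = 1
G(23) = mex{0,0} = 1
Heap A: G(14) = 1.
Heap B: G(23) = 1.
Heap C: G(23) = 1.
Combined Grundy value = 1 ⊕ 1 ⊕ 1 = 1.
A winning move leaves total XOR = 0, i.e. changes one component's Grundy value g to g ⊕ X where X is the current total.
Heap A: need g' = 1⊕1 = 0. Options: 14−2→G=0, 14−6→G=0. Hits: 2.
Heap B: need g' = 1⊕1 = 0. Options: 23−2→G=0, 23−6→G=0. Hits: 2.
Heap C: need g' = 1⊕1 = 0. Options: 23−2→G=0, 23−6→G=0. Hits: 2.

6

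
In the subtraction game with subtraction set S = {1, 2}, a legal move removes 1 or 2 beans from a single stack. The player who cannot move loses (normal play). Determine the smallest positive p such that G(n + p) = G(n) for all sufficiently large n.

3

n :  0  1  2  3  4  5  6  7  8  9 10 11 12 13 14
G :  0  1  2  0  1  2  0  1  2  0  1  2  0  1  2
G(n+3) = G(n) holds for n = 0,…,1 (a full window of length max(S) = 2), so the sequence is purely periodic with period 3.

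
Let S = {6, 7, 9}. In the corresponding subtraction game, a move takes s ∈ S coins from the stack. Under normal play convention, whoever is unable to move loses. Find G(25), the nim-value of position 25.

1

G(0) = 0
G(1) = mex{} = 0
G(2) = mex{} = 0
G(3) = mex{} = 0
G(4) = mex{} = 0
G(5) = mex{} = 0
G(6) = mex{0} = 1
G(7) = mex{0,0} = 1
G(8) = mex{0,0} = 1
G(9) = mex{0,0,0} = 1
G(10) = mex{0,0,0} = 1
G(11) = mex{0,0,0} = 1
G(12) = mex{1,0,0} = 2
G(13) = mex{1,1,0} = 2
G(14) = mex{1,1,0} = 2
G(15) = mex{1,1,1} = 0
G(16) = mex{1,1,1} = 0
G(17) = mex{1,1,1} = 0
G(18) = mex{2,1,1} = 0
G(19) = mex{2,2,1} = 0
G(20) = mex{2,2,1} = 0
G(21) = mex{0,2,2} = 1
G(22) = mex{0,0,2} = 1
G(23) = mex{0,0,2} = 1
G(24) = mex{0,0,0} = 1
G(25) = mex{0,0,0} = 1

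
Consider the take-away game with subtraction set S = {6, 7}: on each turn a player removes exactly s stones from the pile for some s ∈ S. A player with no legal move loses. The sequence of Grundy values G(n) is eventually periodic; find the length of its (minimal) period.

13

G(0) = 0
G(1) = mex{} = 0
G(2) = mex{} = 0
G(3) = mex{} = 0
G(4) = mex{} = 0
G(5) = mex{} = 0
G(6) = mex{0} = 1
G(7) = mex{0,0} = 1
G(8) = mex{0,0} = 1
G(9) = mex{0,0} = 1
G(10) = mex{0,0} = 1
G(11) = mex{0,0} = 1
G(12) = mex{1,0} = 2
G(13) = mex{1,1} = 0
G(14) = mex{1,1} = 0
G(15) = mex{1,1} = 0
G(16) = mex{1,1} = 0
G(17) = mex{1,1} = 0
G(18) = mex{2,1} = 0
G(19) = mex{0,2} = 1
G(20) = mex{0,0} = 1
G(21) = mex{0,0} = 1
G(22) = mex{0,0} = 1
G(23) = mex{0,0} = 1
G(24) = mex{0,0} = 1
G(25) = mex{1,0} = 2
G(26) = mex{1,1} = 0
G(27) = mex{1,1} = 0
G(n+13) = G(n) holds for n = 0,…,6 (a full window of length max(S) = 7), so the sequence is purely periodic with period 13.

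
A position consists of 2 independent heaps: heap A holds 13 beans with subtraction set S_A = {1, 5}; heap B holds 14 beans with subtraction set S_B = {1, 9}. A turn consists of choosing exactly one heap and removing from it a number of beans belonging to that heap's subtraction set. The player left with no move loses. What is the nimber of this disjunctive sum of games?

1

Heap A, S = {1, 5}:
n :  0  1  2  3  4  5  6  7  8  9 10 11 12 13
G :  0  1  0  1  0  1  0  1  0  1  0  1  0  1
G_A(13) = 1.
Heap B, S = {1, 9}:
n :  0  1  2  3  4  5  6  7  8  9 10 11 12 13 14
G :  0  1  0  1  0  1  0  1  0  1  0  1  0  1  0
G_B(14) = 0.
Combined Grundy value = 1 ⊕ 0 = 1.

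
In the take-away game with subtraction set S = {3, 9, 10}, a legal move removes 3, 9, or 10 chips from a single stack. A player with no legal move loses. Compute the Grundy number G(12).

2

G(0) = 0
G(1) = mex{} = 0
G(2) = mex{} = 0
G(3) = mex{0} = 1
G(4) = mex{0} = 1
G(5) = mex{0} = 1
G(6) = mex{1} = 0
G(7) = mex{1} = 0
G(8) = mex{1} = 0
G(9) = mex{0,0} = 1
G(10) = mex{0,0,0} = 1
G(11) = mex{0,0,0} = 1
G(12) = mex{1,1,0} = 2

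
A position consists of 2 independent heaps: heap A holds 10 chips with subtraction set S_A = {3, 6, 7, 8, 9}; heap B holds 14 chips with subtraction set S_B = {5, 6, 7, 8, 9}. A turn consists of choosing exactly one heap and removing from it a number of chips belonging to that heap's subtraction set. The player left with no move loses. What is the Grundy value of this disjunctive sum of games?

3

Heap A, S = {3, 6, 7, 8, 9}:
G(0) = 0
G(1) = mex{} = 0
G(2) = mex{} = 0
G(3) = mex{0} = 1
G(4) = mex{0} = 1
G(5) = mex{0} = 1
G(6) = mex{1,0} = 2
G(7) = mex{1,0,0} = 2
G(8) = mex{1,0,0,0} = 2
G(9) = mex{2,1,0,0,0} = 3
G(10) = mex{2,1,1,0,0} = 3
G_A(10) = 3.
Heap B, S = {5, 6, 7, 8, 9}:
n :  0  1  2  3  4  5  6  7  8  9 10 11 12 13 14
G :  0  0  0  0  0  1  1  1  1  1  2  2  2  2  0
G_B(14) = 0.
Combined Grundy value = 3 ⊕ 0 = 3.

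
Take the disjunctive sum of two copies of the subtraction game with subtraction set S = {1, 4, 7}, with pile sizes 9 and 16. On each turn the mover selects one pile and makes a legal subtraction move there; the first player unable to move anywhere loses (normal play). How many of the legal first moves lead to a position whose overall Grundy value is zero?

All piles use S = {1, 4, 7}:
n :  0  1  2  3  4  5  6  7  8  9 10 11 12 13 14 15 16
G :  0  1  0  1  2  0  1  2  0  1  0  1  2  0  1  2  0
Pile A: G(9) = 1.
Pile B: G(16) = 0.
Combined Grundy value = 1 ⊕ 0 = 1.
A winning move leaves total XOR = 0, i.e. changes one component's Grundy value g to g ⊕ X where X is the current total.
Pile A: need g' = 1⊕1 = 0. Options: 9−1→G=0, 9−4→G=0, 9−7→G=0. Hits: 3.
Pile B: need g' = 0⊕1 = 1. Options: 16−1→G=2, 16−4→G=2, 16−7→G=1. Hits: 1.

4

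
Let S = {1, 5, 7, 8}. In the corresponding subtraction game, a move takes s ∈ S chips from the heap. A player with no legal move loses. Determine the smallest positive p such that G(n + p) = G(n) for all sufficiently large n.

n :  0  1  2  3  4  5  6  7  8  9 10 11 12 13 14 15 16 17 18 19 20 21 22 23 24 25 26 27 28 29 30 31
G :  0  1  0  1  0  1  0  1  2  3  2  3  2  3  2  0  1  0  1  0  1  0  1  2  3  2  3  2  3  2  0  1
G(n+15) = G(n) holds for n = 0,…,7 (a full window of length max(S) = 8), so the sequence is purely periodic with period 15.

15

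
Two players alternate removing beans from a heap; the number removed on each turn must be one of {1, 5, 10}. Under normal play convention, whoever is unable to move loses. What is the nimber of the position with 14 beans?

G(0) = 0
G(1) = mex{0} = 1
G(2) = mex{1} = 0
G(3) = mex{0} = 1
G(4) = mex{1} = 0
G(5) = mex{0,0} = 1
G(6) = mex{1,1} = 0
G(7) = mex{0,0} = 1
G(8) = mex{1,1} = 0
G(9) = mex{0,0} = 1
G(10) = mex{1,1,0} = 2
G(11) = mex{2,0,1} = 3
G(12) = mex{3,1,0} = 2
G(13) = mex{2,0,1} = 3
G(14) = mex{3,1,0} = 2

2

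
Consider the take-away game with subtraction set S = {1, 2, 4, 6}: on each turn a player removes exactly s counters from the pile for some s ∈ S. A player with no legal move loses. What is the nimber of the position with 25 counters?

1

G(0) = 0
G(1) = mex{0} = 1
G(2) = mex{1,0} = 2
G(3) = mex{2,1} = 0
G(4) = mex{0,2,0} = 1
G(5) = mex{1,0,1} = 2
G(6) = mex{2,1,2,0} = 3
G(7) = mex{3,2,0,1} = 4
G(8) = mex{4,3,1,2} = 0
G(9) = mex{0,4,2,0} = 1
G(10) = mex{1,0,3,1} = 2
G(11) = mex{2,1,4,2} = 0
G(12) = mex{0,2,0,3} = 1
G(13) = mex{1,0,1,4} = 2
G(14) = mex{2,1,2,0} = 3
G(15) = mex{3,2,0,1} = 4
G(16) = mex{4,3,1,2} = 0
G(17) = mex{0,4,2,0} = 1
G(18) = mex{1,0,3,1} = 2
G(19) = mex{2,1,4,2} = 0
G(20) = mex{0,2,0,3} = 1
G(21) = mex{1,0,1,4} = 2
G(22) = mex{2,1,2,0} = 3
G(23) = mex{3,2,0,1} = 4
G(24) = mex{4,3,1,2} = 0
G(25) = mex{0,4,2,0} = 1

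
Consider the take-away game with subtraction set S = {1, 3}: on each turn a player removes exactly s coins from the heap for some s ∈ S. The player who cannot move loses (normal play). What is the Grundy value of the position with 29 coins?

n :  0  1  2  3  4  5  6  7  8  9 10 11 12 13 14 15 16 17 18 19 20 21 22 23 24 25 26 27 28 29
G :  0  1  0  1  0  1  0  1  0  1  0  1  0  1  0  1  0  1  0  1  0  1  0  1  0  1  0  1  0  1

1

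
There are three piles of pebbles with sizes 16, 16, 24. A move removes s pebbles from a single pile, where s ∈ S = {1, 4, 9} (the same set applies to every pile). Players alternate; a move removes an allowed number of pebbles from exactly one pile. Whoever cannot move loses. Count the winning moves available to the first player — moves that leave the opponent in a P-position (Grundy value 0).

2

All piles use S = {1, 4, 9}:
G(0) = 0
G(1) = mex{0} = 1
G(2) = mex{1} = 0
G(3) = mex{0} = 1
G(4) = mex{1,0} = 2
G(5) = mex{2,1} = 0
G(6) = mex{0,0} = 1
G(7) = mex{1,1} = 0
G(8) = mex{0,2} = 1
G(9) = mex{1,0,0} = 2
G(10) = mex{2,1,1} = 0
G(11) = mex{0,0,0} = 1
G(12) = mex{1,1,1} = 0
G(13) = mex{0,2,2} = 1
G(14) = mex{1,0,0} = 2
G(15) = mex{2,1,1} = 0
G(16) = mex{0,0,0} = 1
G(17) = mex{1,1,1} = 0
G(18) = mex{0,2,2} = 1
G(19) = mex{1,0,0} = 2
G(20) = mex{2,1,1} = 0
G(21) = mex{0,0,0} = 1
G(22) = mex{1,1,1} = 0
G(23) = mex{0,2,2} = 1
G(24) = mex{1,0,0} = 2
Pile A: G(16) = 1.
Pile B: G(16) = 1.
Pile C: G(24) = 2.
Combined Grundy value = 1 ⊕ 1 ⊕ 2 = 2.
A winning move leaves total XOR = 0, i.e. changes one component's Grundy value g to g ⊕ X where X is the current total.
Pile A: need g' = 1⊕2 = 3. Options: 16−1→G=0, 16−4→G=0, 16−9→G=0. Hits: 0.
Pile B: need g' = 1⊕2 = 3. Options: 16−1→G=0, 16−4→G=0, 16−9→G=0. Hits: 0.
Pile C: need g' = 2⊕2 = 0. Options: 24−1→G=1, 24−4→G=0, 24−9→G=0. Hits: 2.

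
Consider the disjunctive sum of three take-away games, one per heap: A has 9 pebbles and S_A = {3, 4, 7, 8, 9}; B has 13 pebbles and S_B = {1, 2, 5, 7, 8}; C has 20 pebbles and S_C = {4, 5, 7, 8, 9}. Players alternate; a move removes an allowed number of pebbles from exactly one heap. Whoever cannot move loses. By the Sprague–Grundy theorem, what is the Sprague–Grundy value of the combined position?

Heap A, S = {3, 4, 7, 8, 9}:
n : 0 1 2 3 4 5 6 7 8 9
G : 0 0 0 1 1 1 2 2 2 3
G_A(9) = 3.
Heap B, S = {1, 2, 5, 7, 8}:
n :  0  1  2  3  4  5  6  7  8  9 10 11 12 13
G :  0  1  2  0  1  2  0  1  2  0  1  2  0  1
G_B(13) = 1.
Heap C, S = {4, 5, 7, 8, 9}:
G(0) = 0
G(1) = mex{} = 0
G(2) = mex{} = 0
G(3) = mex{} = 0
G(4) = mex{0} = 1
G(5) = mex{0,0} = 1
G(6) = mex{0,0} = 1
G(7) = mex{0,0,0} = 1
G(8) = mex{1,0,0,0} = 2
G(9) = mex{1,1,0,0,0} = 2
G(10) = mex{1,1,0,0,0} = 2
G(11) = mex{1,1,1,0,0} = 2
G(12) = mex{2,1,1,1,0} = 3
G(13) = mex{2,2,1,1,1} = 0
G(14) = mex{2,2,1,1,1} = 0
G(15) = mex{2,2,2,1,1} = 0
G(16) = mex{3,2,2,2,1} = 0
G(17) = mex{0,3,2,2,2} = 1
G(18) = mex{0,0,2,2,2} = 1
G(19) = mex{0,0,3,2,2} = 1
G(20) = mex{0,0,0,3,2} = 1
G_C(20) = 1.
Combined Grundy value = 3 ⊕ 1 ⊕ 1 = 3.

3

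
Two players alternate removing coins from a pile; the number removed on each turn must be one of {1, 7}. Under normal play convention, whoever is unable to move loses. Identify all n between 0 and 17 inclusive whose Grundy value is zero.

n :  0  1  2  3  4  5  6  7  8  9 10 11 12 13 14 15 16 17
G :  0  1  0  1  0  1  0  1  0  1  0  1  0  1  0  1  0  1
P-positions are exactly the n with G(n) = 0.

0, 2, 4, 6, 8, 10, 12, 14, 16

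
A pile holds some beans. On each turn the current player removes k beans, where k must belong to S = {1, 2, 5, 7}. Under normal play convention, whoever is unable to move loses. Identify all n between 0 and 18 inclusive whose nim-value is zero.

n :  0  1  2  3  4  5  6  7  8  9 10 11 12 13 14 15 16 17 18
G :  0  1  2  0  1  2  0  1  2  0  1  2  0  1  2  0  1  2  0
P-positions are exactly the n with G(n) = 0.

0, 3, 6, 9, 12, 15, 18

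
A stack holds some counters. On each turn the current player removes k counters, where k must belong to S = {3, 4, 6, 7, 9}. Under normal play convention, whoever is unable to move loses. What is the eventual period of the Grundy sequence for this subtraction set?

n :  0  1  2  3  4  5  6  7  8  9 10 11 12 13 14 15 16 17 18 19 20 21 22 23 24 25
G :  0  0  0  1  1  1  2  2  2  3  3  3  0  0  0  1  1  1  2  2  2  3  3  3  0  0
G(n+12) = G(n) holds for n = 0,…,8 (a full window of length max(S) = 9), so the sequence is purely periodic with period 12.

12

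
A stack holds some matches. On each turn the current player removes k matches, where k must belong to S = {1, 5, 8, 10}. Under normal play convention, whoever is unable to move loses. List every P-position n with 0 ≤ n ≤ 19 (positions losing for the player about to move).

0, 2, 4, 6, 13, 15, 17, 19

G(0) = 0
G(1) = mex{0} = 1
G(2) = mex{1} = 0
G(3) = mex{0} = 1
G(4) = mex{1} = 0
G(5) = mex{0,0} = 1
G(6) = mex{1,1} = 0
G(7) = mex{0,0} = 1
G(8) = mex{1,1,0} = 2
G(9) = mex{2,0,1} = 3
G(10) = mex{3,1,0,0} = 2
G(11) = mex{2,0,1,1} = 3
G(12) = mex{3,1,0,0} = 2
G(13) = mex{2,2,1,1} = 0
G(14) = mex{0,3,0,0} = 1
G(15) = mex{1,2,1,1} = 0
G(16) = mex{0,3,2,0} = 1
G(17) = mex{1,2,3,1} = 0
G(18) = mex{0,0,2,2} = 1
G(19) = mex{1,1,3,3} = 0
P-positions are exactly the n with G(n) = 0.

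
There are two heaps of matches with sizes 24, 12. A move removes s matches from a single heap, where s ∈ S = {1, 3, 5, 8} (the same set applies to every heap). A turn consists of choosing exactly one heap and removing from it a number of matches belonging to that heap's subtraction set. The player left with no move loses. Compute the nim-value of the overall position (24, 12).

1

All heaps use S = {1, 3, 5, 8}:
G(0) = 0
G(1) = mex{0} = 1
G(2) = mex{1} = 0
G(3) = mex{0,0} = 1
G(4) = mex{1,1} = 0
G(5) = mex{0,0,0} = 1
G(6) = mex{1,1,1} = 0
G(7) = mex{0,0,0} = 1
G(8) = mex{1,1,1,0} = 2
G(9) = mex{2,0,0,1} = 3
G(10) = mex{3,1,1,0} = 2
G(11) = mex{2,2,0,1} = 3
G(12) = mex{3,3,1,0} = 2
G(13) = mex{2,2,2,1} = 0
G(14) = mex{0,3,3,0} = 1
G(15) = mex{1,2,2,1} = 0
G(16) = mex{0,0,3,2} = 1
G(17) = mex{1,1,2,3} = 0
G(18) = mex{0,0,0,2} = 1
G(19) = mex{1,1,1,3} = 0
G(20) = mex{0,0,0,2} = 1
G(21) = mex{1,1,1,0} = 2
G(22) = mex{2,0,0,1} = 3
G(23) = mex{3,1,1,0} = 2
G(24) = mex{2,2,0,1} = 3
Heap A: G(24) = 3.
Heap B: G(12) = 2.
Combined Grundy value = 3 ⊕ 2 = 1.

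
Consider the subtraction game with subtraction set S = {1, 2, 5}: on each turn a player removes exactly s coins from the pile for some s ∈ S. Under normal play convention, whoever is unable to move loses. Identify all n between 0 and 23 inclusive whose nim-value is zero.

G(0) = 0
G(1) = mex{0} = 1
G(2) = mex{1,0} = 2
G(3) = mex{2,1} = 0
G(4) = mex{0,2} = 1
G(5) = mex{1,0,0} = 2
G(6) = mex{2,1,1} = 0
G(7) = mex{0,2,2} = 1
G(8) = mex{1,0,0} = 2
G(9) = mex{2,1,1} = 0
G(10) = mex{0,2,2} = 1
G(11) = mex{1,0,0} = 2
G(12) = mex{2,1,1} = 0
G(13) = mex{0,2,2} = 1
G(14) = mex{1,0,0} = 2
G(15) = mex{2,1,1} = 0
G(16) = mex{0,2,2} = 1
G(17) = mex{1,0,0} = 2
G(18) = mex{2,1,1} = 0
G(19) = mex{0,2,2} = 1
G(20) = mex{1,0,0} = 2
G(21) = mex{2,1,1} = 0
G(22) = mex{0,2,2} = 1
G(23) = mex{1,0,0} = 2
P-positions are exactly the n with G(n) = 0.

0, 3, 6, 9, 12, 15, 18, 21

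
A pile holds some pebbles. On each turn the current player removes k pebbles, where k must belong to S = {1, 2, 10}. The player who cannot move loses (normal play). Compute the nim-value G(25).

1

G(0) = 0
G(1) = mex{0} = 1
G(2) = mex{1,0} = 2
G(3) = mex{2,1} = 0
G(4) = mex{0,2} = 1
G(5) = mex{1,0} = 2
G(6) = mex{2,1} = 0
G(7) = mex{0,2} = 1
G(8) = mex{1,0} = 2
G(9) = mex{2,1} = 0
G(10) = mex{0,2,0} = 1
G(11) = mex{1,0,1} = 2
G(12) = mex{2,1,2} = 0
G(13) = mex{0,2,0} = 1
G(14) = mex{1,0,1} = 2
G(15) = mex{2,1,2} = 0
G(16) = mex{0,2,0} = 1
G(17) = mex{1,0,1} = 2
G(18) = mex{2,1,2} = 0
G(19) = mex{0,2,0} = 1
G(20) = mex{1,0,1} = 2
G(21) = mex{2,1,2} = 0
G(22) = mex{0,2,0} = 1
G(23) = mex{1,0,1} = 2
G(24) = mex{2,1,2} = 0
G(25) = mex{0,2,0} = 1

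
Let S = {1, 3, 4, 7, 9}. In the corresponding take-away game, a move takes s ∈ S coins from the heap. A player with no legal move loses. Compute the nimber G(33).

G(0) = 0
G(1) = mex{0} = 1
G(2) = mex{1} = 0
G(3) = mex{0,0} = 1
G(4) = mex{1,1,0} = 2
G(5) = mex{2,0,1} = 3
G(6) = mex{3,1,0} = 2
G(7) = mex{2,2,1,0} = 3
G(8) = mex{3,3,2,1} = 0
G(9) = mex{0,2,3,0,0} = 1
G(10) = mex{1,3,2,1,1} = 0
G(11) = mex{0,0,3,2,0} = 1
G(12) = mex{1,1,0,3,1} = 2
G(13) = mex{2,0,1,2,2} = 3
G(14) = mex{3,1,0,3,3} = 2
G(15) = mex{2,2,1,0,2} = 3
G(16) = mex{3,3,2,1,3} = 0
G(17) = mex{0,2,3,0,0} = 1
G(18) = mex{1,3,2,1,1} = 0
G(19) = mex{0,0,3,2,0} = 1
G(20) = mex{1,1,0,3,1} = 2
G(21) = mex{2,0,1,2,2} = 3
G(22) = mex{3,1,0,3,3} = 2
G(23) = mex{2,2,1,0,2} = 3
G(24) = mex{3,3,2,1,3} = 0
G(25) = mex{0,2,3,0,0} = 1
G(26) = mex{1,3,2,1,1} = 0
G(27) = mex{0,0,3,2,0} = 1
G(28) = mex{1,1,0,3,1} = 2
G(29) = mex{2,0,1,2,2} = 3
G(30) = mex{3,1,0,3,3} = 2
G(31) = mex{2,2,1,0,2} = 3
G(32) = mex{3,3,2,1,3} = 0
G(33) = mex{0,2,3,0,0} = 1

1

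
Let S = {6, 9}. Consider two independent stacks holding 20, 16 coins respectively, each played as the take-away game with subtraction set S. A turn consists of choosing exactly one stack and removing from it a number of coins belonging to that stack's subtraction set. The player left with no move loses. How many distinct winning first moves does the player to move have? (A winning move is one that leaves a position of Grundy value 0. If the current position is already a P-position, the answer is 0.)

0

All stacks use S = {6, 9}:
n :  0  1  2  3  4  5  6  7  8  9 10 11 12 13 14 15 16 17 18 19 20
G :  0  0  0  0  0  0  1  1  1  1  1  1  2  2  2  0  0  0  0  0  0
Stack A: G(20) = 0.
Stack B: G(16) = 0.
Combined Grundy value = 0 ⊕ 0 = 0.
A winning move leaves total XOR = 0, i.e. changes one component's Grundy value g to g ⊕ X where X is the current total.
Stack A: target g' = 0⊕0 = 0, but every legal move changes the Grundy value (mex property), so 0 moves.
Stack B: target g' = 0⊕0 = 0, but every legal move changes the Grundy value (mex property), so 0 moves.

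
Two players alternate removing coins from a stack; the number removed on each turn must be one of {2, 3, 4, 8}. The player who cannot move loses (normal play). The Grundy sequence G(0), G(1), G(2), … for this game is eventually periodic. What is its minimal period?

n :  0  1  2  3  4  5  6  7  8  9 10 11 12 13 14 15
G :  0  0  1  1  2  2  0  0  1  1  2  2  0  0  1  1
G(n+6) = G(n) holds for n = 0,…,7 (a full window of length max(S) = 8), so the sequence is purely periodic with period 6.

6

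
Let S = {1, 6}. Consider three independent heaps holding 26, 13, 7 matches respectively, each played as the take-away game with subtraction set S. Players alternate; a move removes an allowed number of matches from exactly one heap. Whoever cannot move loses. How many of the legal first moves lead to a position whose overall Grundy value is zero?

2

All heaps use S = {1, 6}:
G(0) = 0
G(1) = mex{0} = 1
G(2) = mex{1} = 0
G(3) = mex{0} = 1
G(4) = mex{1} = 0
G(5) = mex{0} = 1
G(6) = mex{1,0} = 2
G(7) = mex{2,1} = 0
G(8) = mex{0,0} = 1
G(9) = mex{1,1} = 0
G(10) = mex{0,0} = 1
G(11) = mex{1,1} = 0
G(12) = mex{0,2} = 1
G(13) = mex{1,0} = 2
G(14) = mex{2,1} = 0
G(15) = mex{0,0} = 1
G(16) = mex{1,1} = 0
G(17) = mex{0,0} = 1
G(18) = mex{1,1} = 0
G(19) = mex{0,2} = 1
G(20) = mex{1,0} = 2
G(21) = mex{2,1} = 0
G(22) = mex{0,0} = 1
G(23) = mex{1,1} = 0
G(24) = mex{0,0} = 1
G(25) = mex{1,1} = 0
G(26) = mex{0,2} = 1
Heap A: G(26) = 1.
Heap B: G(13) = 2.
Heap C: G(7) = 0.
Combined Grundy value = 1 ⊕ 2 ⊕ 0 = 3.
A winning move leaves total XOR = 0, i.e. changes one component's Grundy value g to g ⊕ X where X is the current total.
Heap A: need g' = 1⊕3 = 2. Options: 26−1→G=0, 26−6→G=2. Hits: 1.
Heap B: need g' = 2⊕3 = 1. Options: 13−1→G=1, 13−6→G=0. Hits: 1.
Heap C: need g' = 0⊕3 = 3. Options: 7−1→G=2, 7−6→G=1. Hits: 0.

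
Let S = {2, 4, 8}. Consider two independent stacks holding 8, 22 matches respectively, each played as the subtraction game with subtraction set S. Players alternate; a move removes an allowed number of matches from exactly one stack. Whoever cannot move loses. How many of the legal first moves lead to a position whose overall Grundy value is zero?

3

All stacks use S = {2, 4, 8}:
n :  0  1  2  3  4  5  6  7  8  9 10 11 12 13 14 15 16 17 18 19 20 21 22
G :  0  0  1  1  2  2  0  0  1  1  2  2  0  0  1  1  2  2  0  0  1  1  2
Stack A: G(8) = 1.
Stack B: G(22) = 2.
Combined Grundy value = 1 ⊕ 2 = 3.
A winning move leaves total XOR = 0, i.e. changes one component's Grundy value g to g ⊕ X where X is the current total.
Stack A: need g' = 1⊕3 = 2. Options: 8−2→G=0, 8−4→G=2, 8−8→G=0. Hits: 1.
Stack B: need g' = 2⊕3 = 1. Options: 22−2→G=1, 22−4→G=0, 22−8→G=1. Hits: 2.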